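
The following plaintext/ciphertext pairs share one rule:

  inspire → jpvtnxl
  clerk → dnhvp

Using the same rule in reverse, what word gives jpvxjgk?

In inspire: i→j is +1, n→p is +2, s→v is +3, p→t is +4 — the shift increases by 1 each position. The shift increases by 1 at each position, starting from +1: 1, 2, 3, ….
Reversing it on jpvxjgk: j−1=i, p−2=n, v−3=s, x−4=t, j−5=e, g−6=a, k−7=d.

instead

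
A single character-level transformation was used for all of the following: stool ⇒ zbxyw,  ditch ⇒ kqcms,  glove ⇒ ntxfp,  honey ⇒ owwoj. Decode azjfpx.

travel

Letter i (0-indexed) is shifted by i+7, so successive shifts are 7, 8, 9, ….
Undoing it on azjfpx: a−7=t, z−8=r, j−9=a, f−10=v, p−11=e, x−12=l.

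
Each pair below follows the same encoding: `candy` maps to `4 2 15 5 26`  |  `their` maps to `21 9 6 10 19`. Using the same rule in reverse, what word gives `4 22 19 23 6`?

The number is (letter's place in the alphabet, a=1) + 1.
Reversing it on 4 22 19 23 6: 4→(4−1)÷1=3=c, 22→(22−1)÷1=21=u, 19→(19−1)÷1=18=r, 23→(23−1)÷1=22=v, 6→(6−1)÷1=5=e.

curve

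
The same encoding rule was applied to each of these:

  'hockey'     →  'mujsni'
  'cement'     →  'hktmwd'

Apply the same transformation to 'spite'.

In hockey: h→m is +5, o→u is +6, c→j is +7, k→s is +8 — the shift increases by 1 each position. Each letter shifts forward by (position + 5), i.e. 5, 6, 7, … — the shift grows by one for each successive letter.
For spite: s+5=x, p+6=v, i+7=p, t+8=b, e+9=n.

xvpbn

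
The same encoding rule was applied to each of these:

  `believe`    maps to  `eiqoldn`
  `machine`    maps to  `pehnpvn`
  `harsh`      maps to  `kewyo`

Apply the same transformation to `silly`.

In believe: b→e is +3, e→i is +4, l→q is +5, i→o is +6 — the shift increases by 1 each position. Each letter shifts forward by (position + 3), i.e. 3, 4, 5, … — the shift grows by one for each successive letter.
On silly: s+3=v, i+4=m, l+5=q, l+6=r, y+7=f.

vmqrf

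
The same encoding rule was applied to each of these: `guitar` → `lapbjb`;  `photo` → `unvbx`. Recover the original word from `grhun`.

blame

Each letter shifts forward by (position + 5), i.e. 5, 6, 7, … — the shift grows by one for each successive letter.
Reversing it on grhun: g−5=b, r−6=l, h−7=a, u−8=m, n−9=e.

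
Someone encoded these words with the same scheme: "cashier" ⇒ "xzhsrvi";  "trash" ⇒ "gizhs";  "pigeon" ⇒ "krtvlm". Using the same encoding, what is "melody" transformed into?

Each pair mirrors across the alphabet (c↔x, a↔z, s↔h): positions sum to 25. Letters are reflected about the middle of the alphabet (position → 25−position): Atbash.
For melody: m↔n, e↔v, l↔o, o↔l, d↔w, y↔b.

nvolwb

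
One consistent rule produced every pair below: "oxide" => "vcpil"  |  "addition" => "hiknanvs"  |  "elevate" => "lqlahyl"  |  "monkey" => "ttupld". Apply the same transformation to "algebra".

hqnjiwh

Shifts by position in oxide: pos 0: o→v (+7), pos 1: x→c (+5), pos 2: i→p (+7), pos 3: d→i (+5) — repeating every 2. A repeating key of period 2 is used — shifts +7, +5 over and over.
For algebra: a+7=h, l+5=q, g+7=n, e+5=j, b+7=i, r+5=w, a+7=h.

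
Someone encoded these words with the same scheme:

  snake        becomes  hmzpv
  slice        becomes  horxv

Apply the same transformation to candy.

xzmwb

Each letter is replaced by its mirror in the alphabet: a↔z, b↔y, c↔x, and so on (the Atbash cipher).
On candy: c↔x, a↔z, n↔m, d↔w, y↔b.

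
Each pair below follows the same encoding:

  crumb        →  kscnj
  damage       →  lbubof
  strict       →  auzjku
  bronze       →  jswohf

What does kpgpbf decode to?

coyote

Shifts by position in crumb: pos 0: c→k (+8), pos 1: r→s (+1), pos 2: u→c (+8), pos 3: m→n (+1) — repeating every 2. It's a Vigenère-style cipher with numeric key [8,1]: position i shifts by key[i mod 2].
Decoding kpgpbf: k−8=c, p−1=o, g−8=y, p−1=o, b−8=t, f−1=e.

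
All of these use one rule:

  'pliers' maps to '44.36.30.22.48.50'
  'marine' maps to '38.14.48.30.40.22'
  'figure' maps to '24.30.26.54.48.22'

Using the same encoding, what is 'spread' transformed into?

50.44.48.22.14.20

p(#16)→44 and l(#12)→36: differences scale by 2, so n = 2·pos + 12. The formula is n = 2×(alphabet index, a=1) + 12.
Applying it to spread: s=19→50, p=16→44, r=18→48, e=5→22, a=1→14, d=4→20.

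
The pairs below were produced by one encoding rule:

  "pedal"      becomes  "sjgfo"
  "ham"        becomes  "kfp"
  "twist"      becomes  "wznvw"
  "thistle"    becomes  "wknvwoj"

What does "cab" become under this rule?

ffe

The shift depends on letter class: consonant p→s is +3, but vowel e→j is +5. Two shifts are in play — +5 for a/e/i/o/u, +3 for every other letter.
On cab: c(cons)+3=f, a(vowel)+5=f, b(cons)+3=e.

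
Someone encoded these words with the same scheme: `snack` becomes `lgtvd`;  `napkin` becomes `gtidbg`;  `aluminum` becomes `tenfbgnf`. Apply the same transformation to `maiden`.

Compare letters: s→l is +19, n→g is +19, a→t is +19 — a constant shift. It's a constant shift of +19 (ROT19).
For maiden: m+19=f, a+19=t, i+19=b, d+19=w, e+19=x, n+19=g.

ftbwxg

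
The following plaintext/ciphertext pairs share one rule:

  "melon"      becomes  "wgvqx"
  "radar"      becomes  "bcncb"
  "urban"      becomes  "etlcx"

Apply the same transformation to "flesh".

Shifts by position in melon: pos 0: m→w (+10), pos 1: e→g (+2), pos 2: l→v (+10), pos 3: o→q (+2) — repeating every 2. A repeating key of period 2 is used — shifts +10, +2 over and over.
For flesh: f+10=p, l+2=n, e+10=o, s+2=u, h+10=r.

pnour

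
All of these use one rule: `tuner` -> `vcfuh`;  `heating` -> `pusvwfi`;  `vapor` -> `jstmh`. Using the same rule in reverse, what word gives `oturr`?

spell

t(19)→v(21) and u(20)→c(2) fit y≡7x+18 (mod 26); the inverse of 7 mod 26 is 15. This is an affine cipher: with a=0,…,z=25, each position x becomes (7x+18) mod 26.
Undoing it on oturr: o(14)→15·(14−18)≡18=s; t(19)→15·(19−18)≡15=p; u(20)→15·(20−18)≡4=e; r(17)→15·(17−18)≡11=l; r(17)→15·(17−18)≡11=l (all mod 26).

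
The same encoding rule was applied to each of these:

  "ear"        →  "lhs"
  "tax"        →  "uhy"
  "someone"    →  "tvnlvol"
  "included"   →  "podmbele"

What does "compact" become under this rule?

The shift depends on letter class: consonant r→s is +1, but vowel e→l is +7. The rule splits by letter class: vowels +7, consonants +1.
For compact: c(cons)+1=d, o(vowel)+7=v, m(cons)+1=n, p(cons)+1=q, a(vowel)+7=h, c(cons)+1=d, t(cons)+1=u.

dvnqhdu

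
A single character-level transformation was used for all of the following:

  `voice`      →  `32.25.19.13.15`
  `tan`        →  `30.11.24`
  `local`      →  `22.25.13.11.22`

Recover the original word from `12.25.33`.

bow

The number is (letter's place in the alphabet, a=1) + 10.
Reversing it on 12.25.33: 12→(12−10)÷1=2=b, 25→(25−10)÷1=15=o, 33→(33−10)÷1=23=w.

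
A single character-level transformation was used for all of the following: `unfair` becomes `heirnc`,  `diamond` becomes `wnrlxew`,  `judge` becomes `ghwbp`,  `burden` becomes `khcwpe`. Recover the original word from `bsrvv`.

u(20)→h(7) and n(13)→e(4) fit y≡19x+17 (mod 26); the inverse of 19 mod 26 is 11. Treating letters as 0–25, the rule is x ↦ 19x + 17 (mod 26).
Undoing it on bsrvv: b(1)→11·(1−17)≡6=g; s(18)→11·(18−17)≡11=l; r(17)→11·(17−17)≡0=a; v(21)→11·(21−17)≡18=s; v(21)→11·(21−17)≡18=s (all mod 26).

glass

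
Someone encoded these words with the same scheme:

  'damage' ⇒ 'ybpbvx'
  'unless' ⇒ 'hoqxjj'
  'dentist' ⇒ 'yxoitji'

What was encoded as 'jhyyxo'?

This is an affine cipher: with a=0,…,z=25, each position x becomes (25x+1) mod 26.
Undoing it on jhyyxo: j(9)→25·(9−1)≡18=s; h(7)→25·(7−1)≡20=u; y(24)→25·(24−1)≡3=d; y(24)→25·(24−1)≡3=d; x(23)→25·(23−1)≡4=e; o(14)→25·(14−1)≡13=n (all mod 26).

sudden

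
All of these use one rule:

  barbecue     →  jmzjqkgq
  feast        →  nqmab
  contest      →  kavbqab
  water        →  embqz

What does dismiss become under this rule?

Vowels shift forward by 12 and consonants shift forward by 8.
For dismiss: d(cons)+8=l, i(vowel)+12=u, s(cons)+8=a, m(cons)+8=u, i(vowel)+12=u, s(cons)+8=a, s(cons)+8=a.

luauuaa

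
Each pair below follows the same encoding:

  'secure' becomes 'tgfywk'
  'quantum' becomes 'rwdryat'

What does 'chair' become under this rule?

djdmw

Each letter shifts forward by (position + 1), i.e. 1, 2, 3, … — the shift grows by one for each successive letter.
Applying it to chair: c+1=d, h+2=j, a+3=d, i+4=m, r+5=w.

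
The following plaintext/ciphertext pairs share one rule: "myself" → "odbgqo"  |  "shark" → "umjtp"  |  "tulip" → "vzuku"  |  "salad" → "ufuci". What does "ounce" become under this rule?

Shifts by position in myself: pos 0: m→o (+2), pos 1: y→d (+5), pos 2: s→b (+9), pos 3: e→g (+2), pos 4: l→q (+5), pos 5: f→o (+9) — repeating every 3. A repeating key of period 3 is used — shifts +2, +5, +9 over and over.
Applying it to ounce: o+2=q, u+5=z, n+9=w, c+2=e, e+5=j.

qzwej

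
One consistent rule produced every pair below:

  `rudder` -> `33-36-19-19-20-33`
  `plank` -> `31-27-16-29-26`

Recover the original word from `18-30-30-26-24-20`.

cookie

r is letter #18 and maps to 33: an offset of 15. Each letter is replaced by its alphabet position (a=1..z=26) + 15.
Undoing it on 18-30-30-26-24-20: 18→(18−15)÷1=3=c, 30→(30−15)÷1=15=o, 30→(30−15)÷1=15=o, 26→(26−15)÷1=11=k, 24→(24−15)÷1=9=i, 20→(20−15)÷1=5=e.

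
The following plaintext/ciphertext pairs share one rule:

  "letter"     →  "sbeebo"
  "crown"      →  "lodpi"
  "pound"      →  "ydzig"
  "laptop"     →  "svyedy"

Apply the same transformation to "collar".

ldssvo

l(11)→s(18) and e(4)→b(1) fit y≡21x+21 (mod 26); the inverse of 21 mod 26 is 5. Each letter's alphabet position (a=0..z=25) is mapped through 21·x+21 mod 26 — an affine cipher.
Applying it to collar: c(2)→21·2+21≡11=l; o(14)→21·14+21≡3=d; l(11)→21·11+21≡18=s; l(11)→21·11+21≡18=s; a(0)→21·0+21≡21=v; r(17)→21·17+21≡14=o (all mod 26).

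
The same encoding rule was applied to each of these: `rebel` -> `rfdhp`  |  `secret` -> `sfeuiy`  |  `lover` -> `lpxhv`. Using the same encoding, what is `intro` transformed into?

Letter i (0-indexed) is shifted by i+0, so successive shifts are 0, 1, 2, ….
On intro: i+0=i, n+1=o, t+2=v, r+3=u, o+4=s.

iovus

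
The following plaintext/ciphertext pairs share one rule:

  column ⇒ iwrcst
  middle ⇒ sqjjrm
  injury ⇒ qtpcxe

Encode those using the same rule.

Vowels shift forward by 8 and consonants shift forward by 6.
Applying it to those: t(cons)+6=z, h(cons)+6=n, o(vowel)+8=w, s(cons)+6=y, e(vowel)+8=m.

znwym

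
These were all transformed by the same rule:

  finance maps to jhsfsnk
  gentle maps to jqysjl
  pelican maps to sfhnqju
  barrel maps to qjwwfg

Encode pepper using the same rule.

The output letters match the input read backwards, each shifted +5: finance reversed is ecnanif. Read the word backwards and shift each letter +5.
For pepper: reverse → reppep; then shift: r+5=w, e+5=j, p+5=u, p+5=u, e+5=j, p+5=u.

wjuuju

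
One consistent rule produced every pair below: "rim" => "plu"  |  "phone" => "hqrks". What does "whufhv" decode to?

Two steps: reverse the string, then apply a Caesar shift of +3.
Undoing it on whufhv: shift back: w−3=t, h−3=e, u−3=r, f−3=c, h−3=e, v−3=s → terces; then reverse → secret.

secret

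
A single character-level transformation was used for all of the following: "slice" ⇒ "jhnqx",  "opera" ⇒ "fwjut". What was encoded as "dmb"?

The output letters match the input read backwards, each shifted +5: slice reversed is ecils. Two steps: reverse the string, then apply a Caesar shift of +5.
Reversing it on dmb: shift back: d−5=y, m−5=h, b−5=w → yhw; then reverse → why.

why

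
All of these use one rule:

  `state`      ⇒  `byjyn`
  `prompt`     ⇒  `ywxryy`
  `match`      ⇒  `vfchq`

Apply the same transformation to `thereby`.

Shifts by position in state: pos 0: s→b (+9), pos 1: t→y (+5), pos 2: a→j (+9), pos 3: t→y (+5) — repeating every 2. A repeating key of period 2 is used — shifts +9, +5 over and over.
On thereby: t+9=c, h+5=m, e+9=n, r+5=w, e+9=n, b+5=g, y+9=h.

cmnwngh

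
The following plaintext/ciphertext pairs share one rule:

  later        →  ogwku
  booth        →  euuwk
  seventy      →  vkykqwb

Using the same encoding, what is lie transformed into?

ook

The shift depends on letter class: consonant l→o is +3, but vowel a→g is +6. The rule splits by letter class: vowels +6, consonants +3.
Applying it to lie: l(cons)+3=o, i(vowel)+6=o, e(vowel)+6=k.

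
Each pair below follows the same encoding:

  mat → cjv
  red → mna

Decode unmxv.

model

The output letters match the input read backwards, each shifted +9: mat reversed is tam. Read the word backwards and shift each letter +9.
Reversing it on unmxv: shift back: u−9=l, n−9=e, m−9=d, x−9=o, v−9=m → ledom; then reverse → model.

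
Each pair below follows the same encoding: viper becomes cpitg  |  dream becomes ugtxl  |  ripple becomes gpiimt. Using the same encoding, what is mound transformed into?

v(21)→c(2) and i(8)→p(15) fit y≡25x+23 (mod 26); the inverse of 25 mod 26 is 25. Each letter's alphabet position (a=0..z=25) is mapped through 25·x+23 mod 26 — an affine cipher.
On mound: m(12)→25·12+23≡11=l; o(14)→25·14+23≡9=j; u(20)→25·20+23≡3=d; n(13)→25·13+23≡10=k; d(3)→25·3+23≡20=u (all mod 26).

ljdku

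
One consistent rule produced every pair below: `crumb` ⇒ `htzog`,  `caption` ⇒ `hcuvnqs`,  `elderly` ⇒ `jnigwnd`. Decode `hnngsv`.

client

Shifts by position in crumb: pos 0: c→h (+5), pos 1: r→t (+2), pos 2: u→z (+5), pos 3: m→o (+2) — repeating every 2. It's a Vigenère-style cipher with numeric key [5,2]: position i shifts by key[i mod 2].
Undoing it on hnngsv: h−5=c, n−2=l, n−5=i, g−2=e, s−5=n, v−2=t.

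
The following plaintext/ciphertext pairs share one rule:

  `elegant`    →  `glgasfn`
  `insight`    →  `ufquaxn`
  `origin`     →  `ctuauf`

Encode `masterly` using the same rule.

isqngtly

e(4)→g(6) and l(11)→l(11) fit y≡23x+18 (mod 26); the inverse of 23 mod 26 is 17. Each letter's alphabet position (a=0..z=25) is mapped through 23·x+18 mod 26 — an affine cipher.
Applying it to masterly: m(12)→23·12+18≡8=i; a(0)→23·0+18≡18=s; s(18)→23·18+18≡16=q; t(19)→23·19+18≡13=n; e(4)→23·4+18≡6=g; r(17)→23·17+18≡19=t; l(11)→23·11+18≡11=l; y(24)→23·24+18≡24=y (all mod 26).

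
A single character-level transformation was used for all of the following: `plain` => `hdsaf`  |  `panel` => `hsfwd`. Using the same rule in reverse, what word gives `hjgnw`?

Compare letters: p→h is +18, l→d is +18, a→s is +18 — a constant shift. This is a Caesar cipher with shift 18.
Decoding hjgnw: h−18=p, j−18=r, g−18=o, n−18=v, w−18=e.

prove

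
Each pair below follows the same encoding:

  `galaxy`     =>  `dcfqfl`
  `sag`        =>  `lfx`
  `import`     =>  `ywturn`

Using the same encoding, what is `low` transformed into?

btq

The output letters match the input read backwards, each shifted +5: galaxy reversed is yxalag. Two steps: reverse the string, then apply a Caesar shift of +5.
For low: reverse → wol; then shift: w+5=b, o+5=t, l+5=q.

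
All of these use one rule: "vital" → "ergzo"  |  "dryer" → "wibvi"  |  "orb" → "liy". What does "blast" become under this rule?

Each pair mirrors across the alphabet (v↔e, i↔r, t↔g): positions sum to 25. Letters are reflected about the middle of the alphabet (position → 25−position): Atbash.
On blast: b↔y, l↔o, a↔z, s↔h, t↔g.

yozhg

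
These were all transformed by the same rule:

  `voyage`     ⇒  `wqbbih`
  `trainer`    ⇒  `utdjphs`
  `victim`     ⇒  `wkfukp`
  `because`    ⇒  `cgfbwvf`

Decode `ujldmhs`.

thicker

Shifts by position in voyage: pos 0: v→w (+1), pos 1: o→q (+2), pos 2: y→b (+3), pos 3: a→b (+1), pos 4: g→i (+2), pos 5: e→h (+3) — repeating every 3. It's a Vigenère-style cipher with numeric key [1,2,3]: position i shifts by key[i mod 3].
Reversing it on ujldmhs: u−1=t, j−2=h, l−3=i, d−1=c, m−2=k, h−3=e, s−1=r.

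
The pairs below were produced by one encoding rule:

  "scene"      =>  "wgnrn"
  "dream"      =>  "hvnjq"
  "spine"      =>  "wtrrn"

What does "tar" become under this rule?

xjv

The shift depends on letter class: consonant s→w is +4, but vowel e→n is +9. Two shifts are in play — +9 for a/e/i/o/u, +4 for every other letter.
On tar: t(cons)+4=x, a(vowel)+9=j, r(cons)+4=v.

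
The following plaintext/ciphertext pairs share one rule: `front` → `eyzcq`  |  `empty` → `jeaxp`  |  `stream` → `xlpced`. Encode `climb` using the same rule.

The output letters match the input read backwards, each shifted +11: front reversed is tnorf. Two steps: reverse the string, then apply a Caesar shift of +11.
On climb: reverse → bmilc; then shift: b+11=m, m+11=x, i+11=t, l+11=w, c+11=n.

mxtwn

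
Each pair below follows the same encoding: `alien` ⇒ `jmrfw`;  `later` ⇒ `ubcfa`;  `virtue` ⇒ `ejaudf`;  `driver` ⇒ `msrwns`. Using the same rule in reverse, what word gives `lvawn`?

curve

It's a Vigenère-style cipher with numeric key [9,1]: position i shifts by key[i mod 2].
Decoding lvawn: l−9=c, v−1=u, a−9=r, w−1=v, n−9=e.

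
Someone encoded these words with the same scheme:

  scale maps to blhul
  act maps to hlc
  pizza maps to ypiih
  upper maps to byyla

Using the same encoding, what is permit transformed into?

Two shifts are in play — +7 for a/e/i/o/u, +9 for every other letter.
Applying it to permit: p(cons)+9=y, e(vowel)+7=l, r(cons)+9=a, m(cons)+9=v, i(vowel)+7=p, t(cons)+9=c.

ylavpc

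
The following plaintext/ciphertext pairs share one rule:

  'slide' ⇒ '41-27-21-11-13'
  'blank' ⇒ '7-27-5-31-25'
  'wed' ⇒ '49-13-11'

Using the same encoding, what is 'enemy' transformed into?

The formula is n = 2×(alphabet index, a=1) + 3.
On enemy: e=5→13, n=14→31, e=5→13, m=13→29, y=25→53.

13-31-13-29-53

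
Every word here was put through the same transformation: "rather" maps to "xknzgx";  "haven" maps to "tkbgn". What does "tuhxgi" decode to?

The output letters match the input read backwards, each shifted +6: rather reversed is rehtar. Read the word backwards and shift each letter +6.
Decoding tuhxgi: shift back: t−6=n, u−6=o, h−6=b, x−6=r, g−6=a, i−6=c → nobrac; then reverse → carbon.

carbon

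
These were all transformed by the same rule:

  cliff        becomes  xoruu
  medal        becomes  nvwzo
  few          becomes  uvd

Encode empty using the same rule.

Each pair mirrors across the alphabet (c↔x, l↔o, i↔r): positions sum to 25. Letters are reflected about the middle of the alphabet (position → 25−position): Atbash.
For empty: e↔v, m↔n, p↔k, t↔g, y↔b.

vnkgb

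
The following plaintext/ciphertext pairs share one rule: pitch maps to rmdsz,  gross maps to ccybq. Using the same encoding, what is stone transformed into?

The output letters match the input read backwards, each shifted +10: pitch reversed is hctip. Read the word backwards and shift each letter +10.
For stone: reverse → enots; then shift: e+10=o, n+10=x, o+10=y, t+10=d, s+10=c.

oxydc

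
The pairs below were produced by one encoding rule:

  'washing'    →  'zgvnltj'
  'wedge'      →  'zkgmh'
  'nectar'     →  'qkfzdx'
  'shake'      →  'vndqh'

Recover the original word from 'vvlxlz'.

spirit

Shifts by position in washing: pos 0: w→z (+3), pos 1: a→g (+6), pos 2: s→v (+3), pos 3: h→n (+6) — repeating every 2. A repeating key of period 2 is used — shifts +3, +6 over and over.
Decoding vvlxlz: v−3=s, v−6=p, l−3=i, x−6=r, l−3=i, z−6=t.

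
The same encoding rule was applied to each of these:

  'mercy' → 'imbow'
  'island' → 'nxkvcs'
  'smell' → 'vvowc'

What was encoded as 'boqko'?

eager

The output letters match the input read backwards, each shifted +10: mercy reversed is ycrem. Read the word backwards and shift each letter +10.
Reversing it on boqko: shift back: b−10=r, o−10=e, q−10=g, k−10=a, o−10=e → regae; then reverse → eager.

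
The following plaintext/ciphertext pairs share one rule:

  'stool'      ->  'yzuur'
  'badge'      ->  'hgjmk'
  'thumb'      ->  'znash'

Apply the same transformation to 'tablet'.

zghrkz

Compare letters: s→y is +6, t→z is +6, o→u is +6 — a constant shift. Every letter moves 6 places later in the alphabet, wrapping around z→a.
For tablet: t+6=z, a+6=g, b+6=h, l+6=r, e+6=k, t+6=z.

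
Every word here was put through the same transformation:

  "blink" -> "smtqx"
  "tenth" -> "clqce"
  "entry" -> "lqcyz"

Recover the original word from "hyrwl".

Treating letters as 0–25, the rule is x ↦ 15x + 3 (mod 26).
Undoing it on hyrwl: h(7)→7·(7−3)≡2=c; y(24)→7·(24−3)≡17=r; r(17)→7·(17−3)≡20=u; w(22)→7·(22−3)≡3=d; l(11)→7·(11−3)≡4=e (all mod 26).

crude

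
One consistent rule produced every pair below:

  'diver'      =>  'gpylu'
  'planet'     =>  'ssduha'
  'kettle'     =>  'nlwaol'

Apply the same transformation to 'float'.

Shifts by position in diver: pos 0: d→g (+3), pos 1: i→p (+7), pos 2: v→y (+3), pos 3: e→l (+7) — repeating every 2. It's a Vigenère-style cipher with numeric key [3,7]: position i shifts by key[i mod 2].
Applying it to float: f+3=i, l+7=s, o+3=r, a+7=h, t+3=w.

isrhw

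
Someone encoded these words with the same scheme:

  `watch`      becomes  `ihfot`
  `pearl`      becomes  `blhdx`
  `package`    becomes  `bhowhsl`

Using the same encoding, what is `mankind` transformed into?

yhzwpzp

The shift depends on letter class: consonant w→i is +12, but vowel a→h is +7. Vowels shift forward by 7 and consonants shift forward by 12.
For mankind: m(cons)+12=y, a(vowel)+7=h, n(cons)+12=z, k(cons)+12=w, i(vowel)+7=p, n(cons)+12=z, d(cons)+12=p.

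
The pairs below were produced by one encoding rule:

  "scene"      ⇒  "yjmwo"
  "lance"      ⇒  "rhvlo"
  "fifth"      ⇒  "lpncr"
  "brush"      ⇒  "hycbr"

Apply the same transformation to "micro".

spkay

In scene: s→y is +6, c→j is +7, e→m is +8, n→w is +9 — the shift increases by 1 each position. Each letter shifts forward by (position + 6), i.e. 6, 7, 8, … — the shift grows by one for each successive letter.
Applying it to micro: m+6=s, i+7=p, c+8=k, r+9=a, o+10=y.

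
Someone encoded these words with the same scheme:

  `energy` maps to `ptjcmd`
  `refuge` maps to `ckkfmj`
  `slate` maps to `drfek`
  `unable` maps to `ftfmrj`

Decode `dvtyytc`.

sponsor

Shifts by position in energy: pos 0: e→p (+11), pos 1: n→t (+6), pos 2: e→j (+5), pos 3: r→c (+11), pos 4: g→m (+6), pos 5: y→d (+5) — repeating every 3. The shifts repeat in a cycle of length 3: positions 0,1,… shift by +11, +6, +5, then the pattern repeats.
Undoing it on dvtyytc: d−11=s, v−6=p, t−5=o, y−11=n, y−6=s, t−5=o, c−11=r.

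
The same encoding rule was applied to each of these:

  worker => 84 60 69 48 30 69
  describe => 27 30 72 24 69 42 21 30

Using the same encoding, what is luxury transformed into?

w(#23)→84 and o(#15)→60: differences scale by 3, so n = 3·pos + 15. The formula is n = 3×(alphabet index, a=1) + 15.
Applying it to luxury: l=12→51, u=21→78, x=24→87, u=21→78, r=18→69, y=25→90.

51 78 87 78 69 90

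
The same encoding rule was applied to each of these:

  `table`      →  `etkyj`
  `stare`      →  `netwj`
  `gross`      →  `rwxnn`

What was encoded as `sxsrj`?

dodge

t(19)→e(4) and a(0)→t(19) fit y≡17x+19 (mod 26); the inverse of 17 mod 26 is 23. Each letter's alphabet position (a=0..z=25) is mapped through 17·x+19 mod 26 — an affine cipher.
Undoing it on sxsrj: s(18)→23·(18−19)≡3=d; x(23)→23·(23−19)≡14=o; s(18)→23·(18−19)≡3=d; r(17)→23·(17−19)≡6=g; j(9)→23·(9−19)≡4=e (all mod 26).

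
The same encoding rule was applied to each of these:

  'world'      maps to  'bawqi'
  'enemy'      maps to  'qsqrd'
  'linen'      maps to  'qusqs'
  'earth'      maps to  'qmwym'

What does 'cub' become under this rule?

hgg

Vowels shift forward by 12 and consonants shift forward by 5.
On cub: c(cons)+5=h, u(vowel)+12=g, b(cons)+5=g.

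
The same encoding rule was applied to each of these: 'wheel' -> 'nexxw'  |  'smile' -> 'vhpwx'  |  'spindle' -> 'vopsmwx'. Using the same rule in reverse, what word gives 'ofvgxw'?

pastel

w(22)→n(13) and h(7)→e(4) fit y≡11x+5 (mod 26); the inverse of 11 mod 26 is 19. Each letter's alphabet position (a=0..z=25) is mapped through 11·x+5 mod 26 — an affine cipher.
Decoding ofvgxw: o(14)→19·(14−5)≡15=p; f(5)→19·(5−5)≡0=a; v(21)→19·(21−5)≡18=s; g(6)→19·(6−5)≡19=t; x(23)→19·(23−5)≡4=e; w(22)→19·(22−5)≡11=l (all mod 26).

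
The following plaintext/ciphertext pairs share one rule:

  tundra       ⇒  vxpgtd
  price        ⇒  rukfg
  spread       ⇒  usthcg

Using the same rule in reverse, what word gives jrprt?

Shifts by position in tundra: pos 0: t→v (+2), pos 1: u→x (+3), pos 2: n→p (+2), pos 3: d→g (+3) — repeating every 2. A repeating key of period 2 is used — shifts +2, +3 over and over.
Reversing it on jrprt: j−2=h, r−3=o, p−2=n, r−3=o, t−2=r.

honor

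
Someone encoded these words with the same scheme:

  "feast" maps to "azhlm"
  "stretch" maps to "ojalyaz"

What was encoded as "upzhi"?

basin

The output letters match the input read backwards, each shifted +7: feast reversed is tsaef. Read the word backwards and shift each letter +7.
Decoding upzhi: shift back: u−7=n, p−7=i, z−7=s, h−7=a, i−7=b → nisab; then reverse → basin.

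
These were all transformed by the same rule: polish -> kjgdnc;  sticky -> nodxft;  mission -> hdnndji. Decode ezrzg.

jewel

Each letter is shifted forward by 21 in the alphabet (a Caesar shift of +21).
Undoing it on ezrzg: e−21=j, z−21=e, r−21=w, z−21=e, g−21=l.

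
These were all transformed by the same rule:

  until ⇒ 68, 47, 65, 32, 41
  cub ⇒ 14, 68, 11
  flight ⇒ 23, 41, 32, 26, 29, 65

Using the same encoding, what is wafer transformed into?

u(#21)→68 and n(#14)→47: differences scale by 3, so n = 3·pos + 5. With a=1..z=26, the number is 3·pos + 5.
On wafer: w=23→74, a=1→8, f=6→23, e=5→20, r=18→59.

74, 8, 23, 20, 59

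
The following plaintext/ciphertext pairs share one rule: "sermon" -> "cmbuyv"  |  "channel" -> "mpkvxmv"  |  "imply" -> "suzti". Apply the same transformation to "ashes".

Shifts by position in sermon: pos 0: s→c (+10), pos 1: e→m (+8), pos 2: r→b (+10), pos 3: m→u (+8) — repeating every 2. It's a Vigenère-style cipher with numeric key [10,8]: position i shifts by key[i mod 2].
On ashes: a+10=k, s+8=a, h+10=r, e+8=m, s+10=c.

karmc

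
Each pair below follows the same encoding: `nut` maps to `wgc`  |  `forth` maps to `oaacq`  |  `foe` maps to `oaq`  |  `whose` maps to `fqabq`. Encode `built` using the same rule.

The rule splits by letter class: vowels +12, consonants +9.
Applying it to built: b(cons)+9=k, u(vowel)+12=g, i(vowel)+12=u, l(cons)+9=u, t(cons)+9=c.

kguuc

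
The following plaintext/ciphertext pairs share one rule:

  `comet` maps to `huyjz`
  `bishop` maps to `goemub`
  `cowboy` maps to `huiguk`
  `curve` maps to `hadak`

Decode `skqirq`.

Shifts by position in comet: pos 0: c→h (+5), pos 1: o→u (+6), pos 2: m→y (+12), pos 3: e→j (+5), pos 4: t→z (+6) — repeating every 3. It's a Vigenère-style cipher with numeric key [5,6,12]: position i shifts by key[i mod 3].
Undoing it on skqirq: s−5=n, k−6=e, q−12=e, i−5=d, r−6=l, q−12=e.

needle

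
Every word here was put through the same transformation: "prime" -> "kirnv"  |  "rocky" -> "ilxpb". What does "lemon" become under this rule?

Letters are reflected about the middle of the alphabet (position → 25−position): Atbash.
On lemon: l↔o, e↔v, m↔n, o↔l, n↔m.

ovnlm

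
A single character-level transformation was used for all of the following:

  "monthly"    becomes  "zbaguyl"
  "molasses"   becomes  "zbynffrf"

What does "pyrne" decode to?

Every letter moves 13 places later in the alphabet, wrapping around z→a.
Undoing it on pyrne: p−13=c, y−13=l, r−13=e, n−13=a, e−13=r.

clear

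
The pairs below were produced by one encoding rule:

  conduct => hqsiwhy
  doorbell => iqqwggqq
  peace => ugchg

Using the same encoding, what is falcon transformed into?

kcqhqs

The shift depends on letter class: consonant c→h is +5, but vowel o→q is +2. Two shifts are in play — +2 for a/e/i/o/u, +5 for every other letter.
On falcon: f(cons)+5=k, a(vowel)+2=c, l(cons)+5=q, c(cons)+5=h, o(vowel)+2=q, n(cons)+5=s.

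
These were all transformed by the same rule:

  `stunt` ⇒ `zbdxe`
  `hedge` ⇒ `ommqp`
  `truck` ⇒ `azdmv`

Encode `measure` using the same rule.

tmjcfdr

In stunt: s→z is +7, t→b is +8, u→d is +9, n→x is +10 — the shift increases by 1 each position. Letter i (0-indexed) is shifted by i+7, so successive shifts are 7, 8, 9, ….
On measure: m+7=t, e+8=m, a+9=j, s+10=c, u+11=f, r+12=d, e+13=r.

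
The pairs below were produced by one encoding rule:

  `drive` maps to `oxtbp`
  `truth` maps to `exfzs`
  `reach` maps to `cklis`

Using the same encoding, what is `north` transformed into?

Shifts by position in drive: pos 0: d→o (+11), pos 1: r→x (+6), pos 2: i→t (+11), pos 3: v→b (+6) — repeating every 2. It's a Vigenère-style cipher with numeric key [11,6]: position i shifts by key[i mod 2].
Applying it to north: n+11=y, o+6=u, r+11=c, t+6=z, h+11=s.

yuczs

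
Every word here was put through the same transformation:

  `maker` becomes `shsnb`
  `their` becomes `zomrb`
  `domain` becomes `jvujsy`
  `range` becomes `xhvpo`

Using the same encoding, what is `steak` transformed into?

In maker: m→s is +6, a→h is +7, k→s is +8, e→n is +9 — the shift increases by 1 each position. The shift increases by 1 at each position, starting from +6: 6, 7, 8, ….
Applying it to steak: s+6=y, t+7=a, e+8=m, a+9=j, k+10=u.

yamju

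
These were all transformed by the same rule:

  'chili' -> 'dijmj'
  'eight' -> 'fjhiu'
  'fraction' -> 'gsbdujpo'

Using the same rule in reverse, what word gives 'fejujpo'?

Compare letters: c→d is +1, h→i is +1, i→j is +1 — a constant shift. It's a constant shift of +1 (ROT1).
Reversing it on fejujpo: f−1=e, e−1=d, j−1=i, u−1=t, j−1=i, p−1=o, o−1=n.

edition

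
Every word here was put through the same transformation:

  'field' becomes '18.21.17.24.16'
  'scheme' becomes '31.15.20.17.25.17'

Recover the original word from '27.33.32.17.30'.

f is letter #6 and maps to 18: an offset of 12. Letters become their 1-based position plus 12 (so a→13, b→14, …).
Decoding 27.33.32.17.30: 27→(27−12)÷1=15=o, 33→(33−12)÷1=21=u, 32→(32−12)÷1=20=t, 17→(17−12)÷1=5=e, 30→(30−12)÷1=18=r.

outer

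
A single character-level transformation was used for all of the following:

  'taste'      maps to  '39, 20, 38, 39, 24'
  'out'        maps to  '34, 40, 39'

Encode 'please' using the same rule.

t is letter #20 and maps to 39: an offset of 19. The number is (letter's place in the alphabet, a=1) + 19.
For please: p=16→35, l=12→31, e=5→24, a=1→20, s=19→38, e=5→24.

35, 31, 24, 20, 38, 24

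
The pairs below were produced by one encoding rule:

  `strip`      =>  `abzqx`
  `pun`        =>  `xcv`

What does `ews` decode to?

It's a constant shift of +8 (ROT8).
Decoding ews: e−8=w, w−8=o, s−8=k.

wok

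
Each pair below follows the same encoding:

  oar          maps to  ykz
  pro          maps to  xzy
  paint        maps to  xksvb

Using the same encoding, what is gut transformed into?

oeb

The shift depends on letter class: consonant r→z is +8, but vowel o→y is +10. The rule splits by letter class: vowels +10, consonants +8.
For gut: g(cons)+8=o, u(vowel)+10=e, t(cons)+8=b.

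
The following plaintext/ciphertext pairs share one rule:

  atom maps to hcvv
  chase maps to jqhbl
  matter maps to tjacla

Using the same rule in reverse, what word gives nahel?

A repeating key of period 2 is used — shifts +7, +9 over and over.
Reversing it on nahel: n−7=g, a−9=r, h−7=a, e−9=v, l−7=e.

grave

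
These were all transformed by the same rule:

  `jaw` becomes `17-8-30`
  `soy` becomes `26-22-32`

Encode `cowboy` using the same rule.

10-22-30-9-22-32

Each letter is replaced by its alphabet position (a=1..z=26) + 7.
On cowboy: c=3→10, o=15→22, w=23→30, b=2→9, o=15→22, y=25→32.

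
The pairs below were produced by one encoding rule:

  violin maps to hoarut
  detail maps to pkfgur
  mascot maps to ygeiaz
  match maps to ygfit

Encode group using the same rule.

sxaab

A repeating key of period 2 is used — shifts +12, +6 over and over.
Applying it to group: g+12=s, r+6=x, o+12=a, u+6=a, p+12=b.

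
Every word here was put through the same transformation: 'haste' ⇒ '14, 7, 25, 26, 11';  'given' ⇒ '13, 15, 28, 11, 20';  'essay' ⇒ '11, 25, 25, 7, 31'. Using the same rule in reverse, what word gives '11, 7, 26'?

h is letter #8 and maps to 14: an offset of 6. Letters become their 1-based position plus 6 (so a→7, b→8, …).
Undoing it on 11, 7, 26: 11→(11−6)÷1=5=e, 7→(7−6)÷1=1=a, 26→(26−6)÷1=20=t.

eat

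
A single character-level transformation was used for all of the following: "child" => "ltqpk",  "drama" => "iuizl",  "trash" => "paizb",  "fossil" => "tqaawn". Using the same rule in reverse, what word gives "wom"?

The word is reversed, then every letter is shifted forward by 8.
Undoing it on wom: shift back: w−8=o, o−8=g, m−8=e → oge; then reverse → ego.

ego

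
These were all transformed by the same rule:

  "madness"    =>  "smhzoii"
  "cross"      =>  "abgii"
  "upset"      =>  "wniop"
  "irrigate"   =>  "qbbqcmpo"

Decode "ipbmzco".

This is an affine cipher: with a=0,…,z=25, each position x becomes (7x+12) mod 26.
Reversing it on ipbmzco: i(8)→15·(8−12)≡18=s; p(15)→15·(15−12)≡19=t; b(1)→15·(1−12)≡17=r; m(12)→15·(12−12)≡0=a; z(25)→15·(25−12)≡13=n; c(2)→15·(2−12)≡6=g; o(14)→15·(14−12)≡4=e (all mod 26).

strange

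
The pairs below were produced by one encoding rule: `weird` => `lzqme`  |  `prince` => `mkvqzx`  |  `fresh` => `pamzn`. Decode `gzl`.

The word is reversed, then every letter is shifted forward by 8.
Reversing it on gzl: shift back: g−8=y, z−8=r, l−8=d → yrd; then reverse → dry.

dry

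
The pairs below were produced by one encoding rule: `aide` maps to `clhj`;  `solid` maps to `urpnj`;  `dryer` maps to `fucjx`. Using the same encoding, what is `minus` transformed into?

Letter i (0-indexed) is shifted by i+2, so successive shifts are 2, 3, 4, ….
Applying it to minus: m+2=o, i+3=l, n+4=r, u+5=z, s+6=y.

olrzy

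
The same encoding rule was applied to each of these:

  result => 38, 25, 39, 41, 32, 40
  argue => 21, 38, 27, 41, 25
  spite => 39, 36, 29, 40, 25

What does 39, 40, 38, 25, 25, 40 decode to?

Letters become their 1-based position plus 20 (so a→21, b→22, …).
Decoding 39, 40, 38, 25, 25, 40: 39→(39−20)÷1=19=s, 40→(40−20)÷1=20=t, 38→(38−20)÷1=18=r, 25→(25−20)÷1=5=e, 25→(25−20)÷1=5=e, 40→(40−20)÷1=20=t.

street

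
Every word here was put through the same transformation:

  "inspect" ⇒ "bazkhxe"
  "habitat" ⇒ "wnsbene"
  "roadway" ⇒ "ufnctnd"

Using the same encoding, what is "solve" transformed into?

zfqoh

Treating letters as 0–25, the rule is x ↦ 5x + 13 (mod 26).
On solve: s(18)→5·18+13≡25=z; o(14)→5·14+13≡5=f; l(11)→5·11+13≡16=q; v(21)→5·21+13≡14=o; e(4)→5·4+13≡7=h (all mod 26).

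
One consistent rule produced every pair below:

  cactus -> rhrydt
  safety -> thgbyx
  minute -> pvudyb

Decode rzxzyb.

coyote

This is an affine cipher: with a=0,…,z=25, each position x becomes (5x+7) mod 26.
Decoding rzxzyb: r(17)→21·(17−7)≡2=c; z(25)→21·(25−7)≡14=o; x(23)→21·(23−7)≡24=y; z(25)→21·(25−7)≡14=o; y(24)→21·(24−7)≡19=t; b(1)→21·(1−7)≡4=e (all mod 26).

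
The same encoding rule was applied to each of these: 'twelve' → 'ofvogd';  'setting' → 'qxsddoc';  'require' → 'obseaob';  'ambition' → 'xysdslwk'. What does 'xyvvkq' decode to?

The output letters match the input read backwards, each shifted +10: twelve reversed is evlewt. Two steps: reverse the string, then apply a Caesar shift of +10.
Decoding xyvvkq: shift back: x−10=n, y−10=o, v−10=l, v−10=l, k−10=a, q−10=g → nollag; then reverse → gallon.

gallon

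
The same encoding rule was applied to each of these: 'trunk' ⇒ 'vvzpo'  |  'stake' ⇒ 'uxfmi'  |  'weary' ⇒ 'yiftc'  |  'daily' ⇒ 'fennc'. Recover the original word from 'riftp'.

pearl

Shifts by position in trunk: pos 0: t→v (+2), pos 1: r→v (+4), pos 2: u→z (+5), pos 3: n→p (+2), pos 4: k→o (+4) — repeating every 3. The shifts repeat in a cycle of length 3: positions 0,1,… shift by +2, +4, +5, then the pattern repeats.
Reversing it on riftp: r−2=p, i−4=e, f−5=a, t−2=r, p−4=l.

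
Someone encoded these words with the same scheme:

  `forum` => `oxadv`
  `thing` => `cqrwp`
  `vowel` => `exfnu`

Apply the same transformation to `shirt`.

Compare letters: f→o is +9, o→x is +9, r→a is +9 — a constant shift. It's a constant shift of +9 (ROT9).
On shirt: s+9=b, h+9=q, i+9=r, r+9=a, t+9=c.

bqrac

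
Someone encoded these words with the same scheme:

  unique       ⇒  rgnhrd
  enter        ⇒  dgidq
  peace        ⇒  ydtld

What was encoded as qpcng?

u(20)→r(17) and n(13)→g(6) fit y≡9x+19 (mod 26); the inverse of 9 mod 26 is 3. Treating letters as 0–25, the rule is x ↦ 9x + 19 (mod 26).
Reversing it on qpcng: q(16)→3·(16−19)≡17=r; p(15)→3·(15−19)≡14=o; c(2)→3·(2−19)≡1=b; n(13)→3·(13−19)≡8=i; g(6)→3·(6−19)≡13=n (all mod 26).

robin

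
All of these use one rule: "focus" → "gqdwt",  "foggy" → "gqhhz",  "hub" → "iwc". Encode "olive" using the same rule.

qmkwg

The shift depends on letter class: consonant f→g is +1, but vowel o→q is +2. Two shifts are in play — +2 for a/e/i/o/u, +1 for every other letter.
Applying it to olive: o(vowel)+2=q, l(cons)+1=m, i(vowel)+2=k, v(cons)+1=w, e(vowel)+2=g.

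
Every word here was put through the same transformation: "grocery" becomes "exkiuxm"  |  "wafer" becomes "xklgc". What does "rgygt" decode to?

The output letters match the input read backwards, each shifted +6: grocery reversed is yrecorg. The word is reversed, then every letter is shifted forward by 6.
Undoing it on rgygt: shift back: r−6=l, g−6=a, y−6=s, g−6=a, t−6=n → lasan; then reverse → nasal.

nasal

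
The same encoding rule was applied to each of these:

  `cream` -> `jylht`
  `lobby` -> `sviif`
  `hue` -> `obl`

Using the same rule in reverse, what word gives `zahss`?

Compare letters: c→j is +7, r→y is +7, e→l is +7 — a constant shift. Each letter is shifted forward by 7 in the alphabet (a Caesar shift of +7).
Undoing it on zahss: z−7=s, a−7=t, h−7=a, s−7=l, s−7=l.

stall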